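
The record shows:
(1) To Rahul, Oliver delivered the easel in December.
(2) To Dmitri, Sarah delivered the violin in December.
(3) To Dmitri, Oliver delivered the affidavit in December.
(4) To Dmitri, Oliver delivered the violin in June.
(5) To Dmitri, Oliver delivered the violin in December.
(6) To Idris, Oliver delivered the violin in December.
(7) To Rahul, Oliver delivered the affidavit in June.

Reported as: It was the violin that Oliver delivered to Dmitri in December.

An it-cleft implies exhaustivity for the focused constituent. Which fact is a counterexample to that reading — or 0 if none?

3

Focus of the cleft: "the violin" (the thing). Presupposed background: Oliver as agent and Dmitri as recipient and in December as setting.
Exhaustivity: the violin is the only thing satisfying that background.
But fact (3) also has Oliver as agent and Dmitri as recipient and in December as setting, with thing = the affidavit — so the exhaustive reading fails.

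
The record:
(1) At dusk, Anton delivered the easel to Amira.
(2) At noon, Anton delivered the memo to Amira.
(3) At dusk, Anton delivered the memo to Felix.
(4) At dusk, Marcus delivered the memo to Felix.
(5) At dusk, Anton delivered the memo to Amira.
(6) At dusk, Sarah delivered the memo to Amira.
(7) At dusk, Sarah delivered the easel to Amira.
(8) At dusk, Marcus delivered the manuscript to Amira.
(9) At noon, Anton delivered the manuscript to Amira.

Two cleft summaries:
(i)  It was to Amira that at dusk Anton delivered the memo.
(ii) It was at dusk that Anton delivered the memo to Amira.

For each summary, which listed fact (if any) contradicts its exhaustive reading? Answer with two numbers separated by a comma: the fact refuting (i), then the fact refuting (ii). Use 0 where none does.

3, 2

Summary (i) focuses "Amira" (the recipient); background agent = Anton, thing = the memo, setting = at dusk. Fact (3) matches that background with recipient = Felix — refutes (i).
Summary (ii) focuses "at dusk" (the setting); background agent = Anton, thing = the memo, recipient = Amira. Fact (2) matches that background with setting = at noon — refutes (ii).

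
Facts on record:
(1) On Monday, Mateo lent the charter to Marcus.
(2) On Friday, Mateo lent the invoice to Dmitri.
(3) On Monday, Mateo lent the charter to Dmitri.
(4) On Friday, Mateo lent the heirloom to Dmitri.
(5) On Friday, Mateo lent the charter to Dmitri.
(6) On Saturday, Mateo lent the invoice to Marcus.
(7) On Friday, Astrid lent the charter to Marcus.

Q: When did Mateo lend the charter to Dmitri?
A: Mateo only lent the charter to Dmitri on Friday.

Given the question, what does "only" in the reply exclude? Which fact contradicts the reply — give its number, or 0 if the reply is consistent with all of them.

3

The question "When did ...?" targets the setting, so in the reply the focus falls on "on Friday".
"Only" then excludes alternative settings while the background — same agent, thing, recipient (Mateo / the charter / Dmitri) — is held fixed.
Fact (3) keeps same agent, thing, recipient (Mateo / the charter / Dmitri) but has setting = on Monday; that refutes the reply.
(Fact (2) would refute a reading with focus on the thing — but that is not what the question asks.)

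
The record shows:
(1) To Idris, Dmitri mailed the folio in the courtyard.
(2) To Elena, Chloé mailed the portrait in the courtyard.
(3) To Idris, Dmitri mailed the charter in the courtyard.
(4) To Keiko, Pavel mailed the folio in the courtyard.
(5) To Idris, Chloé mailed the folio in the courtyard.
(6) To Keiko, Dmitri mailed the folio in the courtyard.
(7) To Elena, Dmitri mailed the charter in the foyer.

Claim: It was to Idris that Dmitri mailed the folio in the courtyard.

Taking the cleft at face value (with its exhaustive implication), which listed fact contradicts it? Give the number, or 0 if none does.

Focus of the cleft: "Idris" (the recipient). Presupposed background: Dmitri as agent and the folio as thing and in the courtyard as setting.
The exhaustive reading says no other recipient fits that background.
Fact (6) shares the background but with recipient = Keiko; exhaustivity is violated.

6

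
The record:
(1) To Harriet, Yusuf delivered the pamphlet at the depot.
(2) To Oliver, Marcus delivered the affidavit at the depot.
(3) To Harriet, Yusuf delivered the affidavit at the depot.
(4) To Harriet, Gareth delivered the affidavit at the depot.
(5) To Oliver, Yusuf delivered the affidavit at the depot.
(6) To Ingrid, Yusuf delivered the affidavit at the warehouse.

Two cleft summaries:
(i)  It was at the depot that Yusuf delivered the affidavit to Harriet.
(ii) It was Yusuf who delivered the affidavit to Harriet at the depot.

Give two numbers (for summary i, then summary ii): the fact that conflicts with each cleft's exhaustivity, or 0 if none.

Summary (i) focuses "at the depot" (the setting); background same agent, thing, recipient (Yusuf / the affidavit / Harriet). No fact matches that background with a different setting, so 0.
Summary (ii) focuses "Yusuf" (the agent); background same thing, recipient, setting (the affidavit / Harriet / at the depot). Fact (4) matches that background with agent = Gareth — refutes (ii).

0, 4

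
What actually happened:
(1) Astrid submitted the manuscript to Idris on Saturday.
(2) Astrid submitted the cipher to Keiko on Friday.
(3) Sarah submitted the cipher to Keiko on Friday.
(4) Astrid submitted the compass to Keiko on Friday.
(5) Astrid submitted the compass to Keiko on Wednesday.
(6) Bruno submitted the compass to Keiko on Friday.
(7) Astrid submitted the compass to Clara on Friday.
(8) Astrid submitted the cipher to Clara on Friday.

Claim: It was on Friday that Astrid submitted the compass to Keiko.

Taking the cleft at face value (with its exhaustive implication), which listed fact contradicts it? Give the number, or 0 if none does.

5

The cleft puts "on Friday" in focus and presupposes the open proposition with Astrid as agent and the compass as thing and Keiko as recipient.
Exhaustivity: on Friday is the only setting satisfying that background.
Fact (5) shares the background but with setting = on Wednesday; exhaustivity is violated.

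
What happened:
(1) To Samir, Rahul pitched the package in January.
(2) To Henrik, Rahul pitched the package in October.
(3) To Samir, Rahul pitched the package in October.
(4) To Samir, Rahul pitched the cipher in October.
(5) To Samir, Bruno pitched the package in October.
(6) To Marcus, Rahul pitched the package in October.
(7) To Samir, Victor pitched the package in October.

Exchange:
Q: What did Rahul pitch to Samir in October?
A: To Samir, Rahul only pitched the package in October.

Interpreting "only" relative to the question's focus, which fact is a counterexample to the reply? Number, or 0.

The question "What did ...?" targets the thing, so in the reply the focus falls on "the package".
So "only" ranges over things; the rest (agent = Rahul, recipient = Samir, setting = in October) is presupposed.
Fact (4) keeps agent = Rahul, recipient = Samir, setting = in October but has thing = the cipher; that refutes the reply.
(Fact (2) would refute a reading with focus on the recipient — but that is not what the question asks.)

4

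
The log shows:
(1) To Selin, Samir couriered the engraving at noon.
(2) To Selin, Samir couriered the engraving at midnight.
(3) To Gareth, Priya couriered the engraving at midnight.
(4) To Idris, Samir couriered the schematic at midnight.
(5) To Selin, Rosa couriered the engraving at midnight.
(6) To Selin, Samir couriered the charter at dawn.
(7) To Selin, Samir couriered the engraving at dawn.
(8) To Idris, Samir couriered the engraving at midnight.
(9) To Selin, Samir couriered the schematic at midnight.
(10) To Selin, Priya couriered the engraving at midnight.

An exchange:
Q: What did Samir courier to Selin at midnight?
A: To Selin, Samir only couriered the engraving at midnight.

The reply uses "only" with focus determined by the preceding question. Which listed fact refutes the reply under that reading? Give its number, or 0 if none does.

9

Answering "What did ...?" puts focus on the thing — here, "the engraving".
So "only" ranges over things; the rest (same agent, recipient, setting (Samir / Selin / at midnight)) is presupposed.
Fact (9) keeps same agent, recipient, setting (Samir / Selin / at midnight) but has thing = the schematic; that refutes the reply.
(Fact (1) would refute a reading with focus on the setting — but that is not what the question asks.)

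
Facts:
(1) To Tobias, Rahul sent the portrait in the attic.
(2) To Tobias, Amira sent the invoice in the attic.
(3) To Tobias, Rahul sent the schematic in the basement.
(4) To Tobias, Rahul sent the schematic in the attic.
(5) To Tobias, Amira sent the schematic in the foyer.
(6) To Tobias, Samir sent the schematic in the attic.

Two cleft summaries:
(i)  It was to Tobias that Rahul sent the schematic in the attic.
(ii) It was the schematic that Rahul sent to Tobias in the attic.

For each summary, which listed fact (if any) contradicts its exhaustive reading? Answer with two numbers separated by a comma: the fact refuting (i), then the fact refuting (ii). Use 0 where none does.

(i): focus "Tobias". No fact shares agent = Rahul, thing = the schematic, setting = in the attic with a different recipient. 0.
(ii): focus "the schematic". Looking for agent = Rahul, recipient = Tobias, setting = in the attic with some other thing — fact (1) has the portrait there. Refuted.

0, 1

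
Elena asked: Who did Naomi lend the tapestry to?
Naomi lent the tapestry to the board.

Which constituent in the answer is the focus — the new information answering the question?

to the board

The wh-word "who" asks about the recipient.
In the answer, "Naomi" and "the tapestry" are given — repeated from the question.
The constituent filling the recipient gap is "to the board"; that is the focus and would carry nuclear stress.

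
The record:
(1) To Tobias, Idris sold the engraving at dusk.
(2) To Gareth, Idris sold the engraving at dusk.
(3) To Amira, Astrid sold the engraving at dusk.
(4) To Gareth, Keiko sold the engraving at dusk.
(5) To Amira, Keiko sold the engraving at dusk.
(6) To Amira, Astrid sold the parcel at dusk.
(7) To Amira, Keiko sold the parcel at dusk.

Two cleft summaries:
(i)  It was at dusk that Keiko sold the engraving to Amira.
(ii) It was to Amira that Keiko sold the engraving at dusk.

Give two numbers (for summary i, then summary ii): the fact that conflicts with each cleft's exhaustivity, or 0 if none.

0, 4

Summary (i) focuses "at dusk" (the setting); background Keiko as agent and the engraving as thing and Amira as recipient. No fact matches that background with a different setting, so 0.
Summary (ii) focuses "Amira" (the recipient); background Keiko as agent and the engraving as thing and at dusk as setting. Fact (4) matches that background with recipient = Gareth — refutes (ii).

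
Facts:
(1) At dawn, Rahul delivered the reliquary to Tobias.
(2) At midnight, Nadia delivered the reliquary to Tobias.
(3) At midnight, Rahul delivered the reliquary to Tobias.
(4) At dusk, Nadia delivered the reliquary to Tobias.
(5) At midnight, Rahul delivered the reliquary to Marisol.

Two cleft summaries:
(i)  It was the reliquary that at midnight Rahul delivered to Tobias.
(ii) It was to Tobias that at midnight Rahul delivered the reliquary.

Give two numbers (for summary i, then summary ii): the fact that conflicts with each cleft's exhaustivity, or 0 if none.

Summary (i) focuses "the reliquary" (the thing); background same agent, recipient, setting (Rahul / Tobias / at midnight). No fact matches that background with a different thing, so 0.
Summary (ii) focuses "Tobias" (the recipient); background same agent, thing, setting (Rahul / the reliquary / at midnight). Fact (5) matches that background with recipient = Marisol — refutes (ii).

0, 5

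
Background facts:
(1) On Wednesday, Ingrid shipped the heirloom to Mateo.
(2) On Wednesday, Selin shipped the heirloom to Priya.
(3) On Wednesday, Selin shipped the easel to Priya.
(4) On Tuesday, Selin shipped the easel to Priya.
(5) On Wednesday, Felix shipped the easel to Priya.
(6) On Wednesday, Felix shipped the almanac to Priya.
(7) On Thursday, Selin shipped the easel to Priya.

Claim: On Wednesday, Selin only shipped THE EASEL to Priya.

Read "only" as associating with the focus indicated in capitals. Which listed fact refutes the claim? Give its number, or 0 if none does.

2

The capitals mark "the easel" as focus. So "only" rules out other things, with the rest (Selin as agent and Priya as recipient and on Wednesday as setting) as background.
Fact (2) shares the background but differs in thing (the heirloom) — a counterexample.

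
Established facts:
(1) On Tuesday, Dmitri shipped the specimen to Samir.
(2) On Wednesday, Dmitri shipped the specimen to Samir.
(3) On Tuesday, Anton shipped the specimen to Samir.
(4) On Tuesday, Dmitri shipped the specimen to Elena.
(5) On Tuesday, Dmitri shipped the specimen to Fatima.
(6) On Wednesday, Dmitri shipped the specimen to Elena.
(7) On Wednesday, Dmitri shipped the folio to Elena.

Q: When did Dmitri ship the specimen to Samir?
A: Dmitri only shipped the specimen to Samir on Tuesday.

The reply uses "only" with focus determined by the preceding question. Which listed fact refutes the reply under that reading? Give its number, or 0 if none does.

The question "When did ...?" targets the setting, so in the reply the focus falls on "on Tuesday".
So "only" ranges over settings; the rest (same agent, thing, recipient (Dmitri / the specimen / Samir)) is presupposed.
Fact (2) shares the background with a different setting (on Wednesday) — counterexample.
(Fact (4) would refute a reading with focus on the recipient — but that is not what the question asks.)

2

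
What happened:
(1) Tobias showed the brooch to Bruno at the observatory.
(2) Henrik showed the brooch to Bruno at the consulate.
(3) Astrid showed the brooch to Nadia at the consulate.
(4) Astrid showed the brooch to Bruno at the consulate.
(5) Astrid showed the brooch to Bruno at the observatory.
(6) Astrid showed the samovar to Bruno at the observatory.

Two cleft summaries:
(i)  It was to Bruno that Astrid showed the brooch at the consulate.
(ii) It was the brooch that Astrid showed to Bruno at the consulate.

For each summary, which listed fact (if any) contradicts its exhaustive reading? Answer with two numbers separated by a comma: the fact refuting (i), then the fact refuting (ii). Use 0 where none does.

3, 0

(i): focus "Bruno". Looking for same agent, thing, setting (Astrid / the brooch / at the consulate) with some other recipient — fact (3) has Nadia there. Refuted.
(ii): focus "the brooch". No fact shares same agent, recipient, setting (Astrid / Bruno / at the consulate) with a different thing. 0.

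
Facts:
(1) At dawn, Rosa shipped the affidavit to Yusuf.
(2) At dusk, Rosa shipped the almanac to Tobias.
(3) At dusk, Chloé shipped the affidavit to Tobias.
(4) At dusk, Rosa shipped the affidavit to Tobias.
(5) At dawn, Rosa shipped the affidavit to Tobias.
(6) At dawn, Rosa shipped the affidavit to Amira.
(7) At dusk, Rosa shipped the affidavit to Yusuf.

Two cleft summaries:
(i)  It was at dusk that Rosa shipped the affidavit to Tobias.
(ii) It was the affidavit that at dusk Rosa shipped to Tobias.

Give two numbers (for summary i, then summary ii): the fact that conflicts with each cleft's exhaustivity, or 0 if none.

Summary (i) focuses "at dusk" (the setting); background Rosa as agent and the affidavit as thing and Tobias as recipient. Fact (5) matches that background with setting = at dawn — refutes (i).
Summary (ii) focuses "the affidavit" (the thing); background Rosa as agent and Tobias as recipient and at dusk as setting. Fact (2) matches that background with thing = the almanac — refutes (ii).

5, 2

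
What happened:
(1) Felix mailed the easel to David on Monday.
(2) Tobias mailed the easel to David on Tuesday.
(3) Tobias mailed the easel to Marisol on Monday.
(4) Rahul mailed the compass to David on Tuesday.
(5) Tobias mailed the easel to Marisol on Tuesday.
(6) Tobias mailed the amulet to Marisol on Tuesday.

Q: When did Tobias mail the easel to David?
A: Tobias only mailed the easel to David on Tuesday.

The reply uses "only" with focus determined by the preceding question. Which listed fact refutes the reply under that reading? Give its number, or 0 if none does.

Answering "When did ...?" puts focus on the setting — here, "on Tuesday".
"Only" then excludes alternative settings while the background — Tobias as agent and the easel as thing and David as recipient — is held fixed.
No fact keeps Tobias as agent and the easel as thing and David as recipient while changing the setting; every other fact differs on something backgrounded. The reply stands.
(Fact (5) would refute a reading with focus on the recipient — but that is not what the question asks.)

0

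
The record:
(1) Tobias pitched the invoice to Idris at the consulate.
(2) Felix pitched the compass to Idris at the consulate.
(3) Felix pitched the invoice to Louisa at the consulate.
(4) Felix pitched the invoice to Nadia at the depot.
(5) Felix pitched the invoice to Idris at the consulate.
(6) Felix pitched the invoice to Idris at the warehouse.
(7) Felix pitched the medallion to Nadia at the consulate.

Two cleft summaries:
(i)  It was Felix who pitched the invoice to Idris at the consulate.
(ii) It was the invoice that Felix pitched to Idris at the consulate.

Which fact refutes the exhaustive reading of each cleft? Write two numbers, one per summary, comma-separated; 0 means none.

(i): focus "Felix". Looking for thing = the invoice, recipient = Idris, setting = at the consulate with some other agent — fact (1) has Tobias there. Refuted.
(ii): focus "the invoice". Looking for agent = Felix, recipient = Idris, setting = at the consulate with some other thing — fact (2) has the compass there. Refuted.

1, 2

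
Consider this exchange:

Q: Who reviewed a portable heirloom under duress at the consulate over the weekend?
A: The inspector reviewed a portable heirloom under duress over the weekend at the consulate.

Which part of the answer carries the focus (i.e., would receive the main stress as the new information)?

the inspector

The wh-word "who" asks about the subject (agent).
In the answer, "a portable heirloom", "over the weekend", "at the consulate" and "under duress" are given — repeated from the question.
The constituent filling the subject (agent) gap is "the inspector"; that is the focus and would carry nuclear stress.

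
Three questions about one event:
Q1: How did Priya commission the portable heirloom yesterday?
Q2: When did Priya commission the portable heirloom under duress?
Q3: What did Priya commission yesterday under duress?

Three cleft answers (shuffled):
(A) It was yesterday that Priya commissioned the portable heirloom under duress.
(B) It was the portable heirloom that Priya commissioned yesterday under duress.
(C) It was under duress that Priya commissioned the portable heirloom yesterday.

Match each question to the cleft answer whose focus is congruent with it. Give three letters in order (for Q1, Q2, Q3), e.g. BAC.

CAB

Q1 asks about the manner; cleft (C) focuses "under duress", which is the manner — so Q1 → C.
Q2 asks about the time; cleft (A) focuses "yesterday", which is the time — so Q2 → A.
Q3 asks about the direct object; cleft (B) focuses "the portable heirloom", which is the direct object — so Q3 → B.
Mapping: Q1→C, Q2→A, Q3→B.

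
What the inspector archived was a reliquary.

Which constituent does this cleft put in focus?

a reliquary

In a pseudo-cleft "What ... was X", the post-copular constituent X is the focus.
Here the focus is "a reliquary". The backgrounded (presupposed) material includes "the inspector".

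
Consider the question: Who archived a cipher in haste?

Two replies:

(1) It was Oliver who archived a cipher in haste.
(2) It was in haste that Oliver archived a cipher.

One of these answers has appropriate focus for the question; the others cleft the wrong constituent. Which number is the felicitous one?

The question word "who" targets the subject (agent).
Option (1) clefts "Oliver" — that matches what the question asks about.
Option (2) clefts "in haste" — the manner, not what was asked.
So the congruent reply is (1).

1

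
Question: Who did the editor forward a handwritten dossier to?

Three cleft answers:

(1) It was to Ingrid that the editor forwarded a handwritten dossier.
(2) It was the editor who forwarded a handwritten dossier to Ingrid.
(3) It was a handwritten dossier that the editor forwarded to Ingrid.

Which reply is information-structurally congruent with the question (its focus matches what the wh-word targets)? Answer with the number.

The question word "who" targets the recipient.
Option (1) clefts "to Ingrid" — that matches what the question asks about.
Option (2) clefts "the editor" — the subject (agent), not what was asked.
Option (3) clefts "a handwritten dossier" — the direct object, not what was asked.
So the congruent reply is (1).

1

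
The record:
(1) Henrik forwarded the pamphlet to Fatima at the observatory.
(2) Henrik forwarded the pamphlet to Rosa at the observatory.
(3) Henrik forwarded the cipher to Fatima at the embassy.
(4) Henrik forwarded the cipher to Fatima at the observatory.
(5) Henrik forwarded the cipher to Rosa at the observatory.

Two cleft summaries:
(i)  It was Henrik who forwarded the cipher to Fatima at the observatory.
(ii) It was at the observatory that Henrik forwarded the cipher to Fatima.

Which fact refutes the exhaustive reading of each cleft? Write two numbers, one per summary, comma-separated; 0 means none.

0, 3

Summary (i) focuses "Henrik" (the agent); background thing = the cipher, recipient = Fatima, setting = at the observatory. No fact matches that background with a different agent, so 0.
Summary (ii) focuses "at the observatory" (the setting); background agent = Henrik, thing = the cipher, recipient = Fatima. Fact (3) matches that background with setting = at the embassy — refutes (ii).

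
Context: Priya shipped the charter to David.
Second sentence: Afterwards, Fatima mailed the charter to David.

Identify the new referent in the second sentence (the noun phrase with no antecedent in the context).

Fatima

"the charter" and "David" in the second sentence are given — already mentioned in the context.
"Fatima" has no antecedent in the context; it is discourse-new.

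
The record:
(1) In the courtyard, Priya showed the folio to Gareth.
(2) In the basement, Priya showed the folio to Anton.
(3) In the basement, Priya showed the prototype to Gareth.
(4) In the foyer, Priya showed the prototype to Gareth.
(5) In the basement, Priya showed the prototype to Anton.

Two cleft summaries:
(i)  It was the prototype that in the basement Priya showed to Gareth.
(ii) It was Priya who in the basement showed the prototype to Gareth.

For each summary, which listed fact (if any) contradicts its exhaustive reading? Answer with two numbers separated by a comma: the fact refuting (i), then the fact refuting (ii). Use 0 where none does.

Summary (i) focuses "the prototype" (the thing); background agent = Priya, recipient = Gareth, setting = in the basement. No fact matches that background with a different thing, so 0.
Summary (ii) focuses "Priya" (the agent); background thing = the prototype, recipient = Gareth, setting = in the basement. No fact matches that background with a different agent, so 0.

0, 0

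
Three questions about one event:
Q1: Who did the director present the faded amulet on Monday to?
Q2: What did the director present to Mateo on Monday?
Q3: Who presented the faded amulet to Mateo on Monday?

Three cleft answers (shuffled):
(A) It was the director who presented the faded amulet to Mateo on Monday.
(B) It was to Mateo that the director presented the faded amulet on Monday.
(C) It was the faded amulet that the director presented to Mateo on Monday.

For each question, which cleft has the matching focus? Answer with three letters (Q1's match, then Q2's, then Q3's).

BCA

Q1 asks about the recipient; cleft (B) focuses "to Mateo", which is the recipient — so Q1 → B.
Q2 asks about the direct object; cleft (C) focuses "the faded amulet", which is the direct object — so Q2 → C.
Q3 asks about the subject (agent); cleft (A) focuses "the director", which is the subject (agent) — so Q3 → A.
Mapping: Q1→B, Q2→C, Q3→A.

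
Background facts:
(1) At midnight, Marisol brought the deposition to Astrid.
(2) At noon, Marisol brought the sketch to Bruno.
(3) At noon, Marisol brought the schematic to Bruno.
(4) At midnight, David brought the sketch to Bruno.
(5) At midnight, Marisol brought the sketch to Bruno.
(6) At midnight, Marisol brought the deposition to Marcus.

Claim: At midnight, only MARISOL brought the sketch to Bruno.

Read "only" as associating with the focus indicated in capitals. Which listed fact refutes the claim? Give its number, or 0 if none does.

4

Focus (in capitals) is "Marisol" — the agent. "Only" excludes alternative agents while holding fixed same thing, recipient, setting (the sketch / Bruno / at midnight).
Fact (4) shares the background but differs in agent (David) — a counterexample.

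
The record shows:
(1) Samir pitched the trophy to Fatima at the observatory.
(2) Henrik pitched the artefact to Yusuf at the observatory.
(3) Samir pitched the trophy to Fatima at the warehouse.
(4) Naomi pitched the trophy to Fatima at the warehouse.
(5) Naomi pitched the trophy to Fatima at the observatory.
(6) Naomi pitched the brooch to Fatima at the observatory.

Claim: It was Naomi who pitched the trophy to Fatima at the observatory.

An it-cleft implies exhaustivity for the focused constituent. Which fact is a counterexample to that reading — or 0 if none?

The cleft puts "Naomi" in focus and presupposes the open proposition with thing = the trophy, recipient = Fatima, setting = at the observatory.
The exhaustive reading says no other agent fits that background.
Fact (1) shares the background but with agent = Samir; exhaustivity is violated.

1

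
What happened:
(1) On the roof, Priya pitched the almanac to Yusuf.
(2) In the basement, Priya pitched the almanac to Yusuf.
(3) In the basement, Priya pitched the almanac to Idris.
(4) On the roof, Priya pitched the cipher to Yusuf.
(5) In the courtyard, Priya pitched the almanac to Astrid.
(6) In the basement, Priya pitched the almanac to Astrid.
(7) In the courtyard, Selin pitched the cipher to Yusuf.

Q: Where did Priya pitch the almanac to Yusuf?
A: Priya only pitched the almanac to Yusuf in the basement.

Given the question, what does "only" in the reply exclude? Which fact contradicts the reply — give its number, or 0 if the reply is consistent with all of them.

1

Answering "Where did ...?" puts focus on the setting — here, "in the basement".
"Only" then excludes alternative settings while the background — Priya as agent and the almanac as thing and Yusuf as recipient — is held fixed.
Fact (1) keeps Priya as agent and the almanac as thing and Yusuf as recipient but has setting = on the roof; that refutes the reply.
(Fact (3) would refute a reading with focus on the recipient — but that is not what the question asks.)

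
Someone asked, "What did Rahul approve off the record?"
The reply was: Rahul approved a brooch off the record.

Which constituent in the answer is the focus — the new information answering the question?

a brooch

The wh-word "what" asks about the direct object.
In the answer, "Rahul" and "off the record" are given — repeated from the question.
The constituent filling the direct object gap is "a brooch"; that is the focus and would carry nuclear stress.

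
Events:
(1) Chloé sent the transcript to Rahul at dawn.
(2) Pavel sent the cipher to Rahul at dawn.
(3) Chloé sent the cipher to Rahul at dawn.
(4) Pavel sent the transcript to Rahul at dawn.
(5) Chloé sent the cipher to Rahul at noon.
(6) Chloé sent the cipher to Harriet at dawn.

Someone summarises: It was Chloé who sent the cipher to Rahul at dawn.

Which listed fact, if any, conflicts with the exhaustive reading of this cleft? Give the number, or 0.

2

Focus of the cleft: "Chloé" (the agent). Presupposed background: same thing, recipient, setting (the cipher / Rahul / at dawn).
The exhaustive reading says no other agent fits that background.
Fact (2) shares the background but with agent = Pavel; exhaustivity is violated.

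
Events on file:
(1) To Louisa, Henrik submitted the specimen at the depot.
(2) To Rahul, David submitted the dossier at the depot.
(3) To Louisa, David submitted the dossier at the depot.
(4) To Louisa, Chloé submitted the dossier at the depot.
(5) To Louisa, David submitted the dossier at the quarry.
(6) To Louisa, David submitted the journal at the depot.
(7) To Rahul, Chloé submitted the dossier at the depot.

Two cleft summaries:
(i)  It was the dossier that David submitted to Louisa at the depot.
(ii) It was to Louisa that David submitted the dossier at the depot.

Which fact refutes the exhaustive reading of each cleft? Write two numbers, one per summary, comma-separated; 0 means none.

(i): focus "the dossier". Looking for David as agent and Louisa as recipient and at the depot as setting with some other thing — fact (6) has the journal there. Refuted.
(ii): focus "Louisa". Looking for David as agent and the dossier as thing and at the depot as setting with some other recipient — fact (2) has Rahul there. Refuted.

6, 2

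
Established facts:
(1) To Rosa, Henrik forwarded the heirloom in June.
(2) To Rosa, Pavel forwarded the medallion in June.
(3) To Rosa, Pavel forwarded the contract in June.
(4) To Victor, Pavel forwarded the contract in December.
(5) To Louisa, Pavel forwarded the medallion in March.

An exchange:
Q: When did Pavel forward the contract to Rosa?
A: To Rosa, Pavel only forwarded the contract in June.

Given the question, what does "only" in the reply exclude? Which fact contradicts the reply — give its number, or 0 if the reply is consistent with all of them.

0

The question "When did ...?" targets the setting, so in the reply the focus falls on "in June".
"Only" then excludes alternative settings while the background — agent = Pavel, thing = the contract, recipient = Rosa — is held fixed.
No fact keeps agent = Pavel, thing = the contract, recipient = Rosa while changing the setting; every other fact differs on something backgrounded. The reply stands.
(Fact (2) would refute a reading with focus on the thing — but that is not what the question asks.)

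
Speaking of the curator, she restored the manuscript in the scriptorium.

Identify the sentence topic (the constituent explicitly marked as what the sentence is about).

The construction explicitly marks "the curator" as what the sentence is about — the topic.
The remainder of the clause is the comment (what is said about the topic).

the curator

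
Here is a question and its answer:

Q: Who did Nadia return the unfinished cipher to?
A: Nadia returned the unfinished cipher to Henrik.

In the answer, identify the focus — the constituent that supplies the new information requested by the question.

to Henrik

The wh-word "who" asks about the recipient.
In the answer, "Nadia" and "the unfinished cipher" are given — repeated from the question.
The constituent filling the recipient gap is "to Henrik"; that is the focus and would carry nuclear stress.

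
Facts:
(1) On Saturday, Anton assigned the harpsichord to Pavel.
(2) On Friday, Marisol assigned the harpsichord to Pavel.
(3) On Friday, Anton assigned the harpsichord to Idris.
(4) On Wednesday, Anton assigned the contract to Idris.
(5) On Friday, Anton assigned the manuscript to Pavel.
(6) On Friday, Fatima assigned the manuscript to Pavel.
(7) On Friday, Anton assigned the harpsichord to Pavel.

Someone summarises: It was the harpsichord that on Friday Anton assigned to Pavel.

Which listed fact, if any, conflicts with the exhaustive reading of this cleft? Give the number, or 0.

5

The cleft puts "the harpsichord" in focus and presupposes the open proposition with agent = Anton, recipient = Pavel, setting = on Friday.
The exhaustive reading says no other thing fits that background.
But fact (5) also has agent = Anton, recipient = Pavel, setting = on Friday, with thing = the manuscript — so the exhaustive reading fails.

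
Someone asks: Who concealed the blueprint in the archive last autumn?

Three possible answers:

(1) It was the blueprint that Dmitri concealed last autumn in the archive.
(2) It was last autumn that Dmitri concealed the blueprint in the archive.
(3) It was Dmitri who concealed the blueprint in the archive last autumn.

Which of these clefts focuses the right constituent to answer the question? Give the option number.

The question word "who" targets the subject (agent).
Option (1) clefts "the blueprint" — the direct object, not what was asked.
Option (2) clefts "last autumn" — the time, not what was asked.
Option (3) clefts "Dmitri" — that matches what the question asks about.
So the congruent reply is (3).

3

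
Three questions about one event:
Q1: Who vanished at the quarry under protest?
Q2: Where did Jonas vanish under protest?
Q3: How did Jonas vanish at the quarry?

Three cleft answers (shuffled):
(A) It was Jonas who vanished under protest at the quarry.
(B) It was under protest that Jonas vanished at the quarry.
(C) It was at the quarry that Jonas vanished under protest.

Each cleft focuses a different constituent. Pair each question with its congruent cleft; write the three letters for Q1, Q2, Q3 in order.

ACB

Q1 asks about the subject (agent); cleft (A) focuses "Jonas", which is the subject (agent) — so Q1 → A.
Q2 asks about the location; cleft (C) focuses "at the quarry", which is the location — so Q2 → C.
Q3 asks about the manner; cleft (B) focuses "under protest", which is the manner — so Q3 → B.
Mapping: Q1→A, Q2→C, Q3→B.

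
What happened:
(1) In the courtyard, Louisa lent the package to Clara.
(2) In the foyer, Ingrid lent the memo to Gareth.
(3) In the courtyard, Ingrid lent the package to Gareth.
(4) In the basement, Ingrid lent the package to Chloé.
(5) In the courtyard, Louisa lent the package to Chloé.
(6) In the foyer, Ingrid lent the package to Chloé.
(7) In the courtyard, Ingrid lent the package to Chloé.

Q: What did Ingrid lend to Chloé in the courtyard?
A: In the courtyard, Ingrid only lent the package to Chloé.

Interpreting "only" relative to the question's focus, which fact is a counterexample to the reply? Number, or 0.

0

Answering "What did ...?" puts focus on the thing — here, "the package".
"Only" then excludes alternative things while the background — same agent, recipient, setting (Ingrid / Chloé / in the courtyard) — is held fixed.
No listed fact shares that background with another thing. Nothing contradicts the reply.
(Fact (3) would refute a reading with focus on the recipient — but that is not what the question asks.)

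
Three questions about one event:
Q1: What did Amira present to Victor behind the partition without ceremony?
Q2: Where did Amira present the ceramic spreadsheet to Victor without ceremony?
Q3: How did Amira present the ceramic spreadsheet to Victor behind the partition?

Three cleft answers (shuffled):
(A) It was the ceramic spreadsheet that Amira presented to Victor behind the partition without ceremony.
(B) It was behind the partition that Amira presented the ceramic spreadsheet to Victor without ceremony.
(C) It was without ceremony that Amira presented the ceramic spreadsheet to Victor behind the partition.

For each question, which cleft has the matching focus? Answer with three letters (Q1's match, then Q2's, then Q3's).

ABC

Q1 asks about the direct object; cleft (A) focuses "the ceramic spreadsheet", which is the direct object — so Q1 → A.
Q2 asks about the location; cleft (B) focuses "behind the partition", which is the location — so Q2 → B.
Q3 asks about the manner; cleft (C) focuses "without ceremony", which is the manner — so Q3 → C.
Mapping: Q1→A, Q2→B, Q3→C.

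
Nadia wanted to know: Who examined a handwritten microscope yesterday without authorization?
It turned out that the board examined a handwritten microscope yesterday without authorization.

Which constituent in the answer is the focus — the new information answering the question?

the board

The wh-word "who" asks about the subject (agent).
In the answer, "a handwritten microscope", "yesterday" and "without authorization" are given — repeated from the question.
The constituent filling the subject (agent) gap is "the board"; that is the focus and would carry nuclear stress.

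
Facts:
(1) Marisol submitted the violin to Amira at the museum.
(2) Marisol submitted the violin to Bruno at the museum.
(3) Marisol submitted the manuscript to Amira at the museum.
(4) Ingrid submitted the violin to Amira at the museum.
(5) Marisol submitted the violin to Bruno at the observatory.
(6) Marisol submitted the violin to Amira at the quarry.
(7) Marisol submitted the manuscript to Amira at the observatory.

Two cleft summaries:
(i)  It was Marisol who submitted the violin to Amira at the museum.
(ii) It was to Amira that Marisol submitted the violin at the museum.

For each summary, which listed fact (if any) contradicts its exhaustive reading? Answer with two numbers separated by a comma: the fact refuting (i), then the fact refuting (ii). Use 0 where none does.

(i): focus "Marisol". Looking for thing = the violin, recipient = Amira, setting = at the museum with some other agent — fact (4) has Ingrid there. Refuted.
(ii): focus "Amira". Looking for agent = Marisol, thing = the violin, setting = at the museum with some other recipient — fact (2) has Bruno there. Refuted.

4, 2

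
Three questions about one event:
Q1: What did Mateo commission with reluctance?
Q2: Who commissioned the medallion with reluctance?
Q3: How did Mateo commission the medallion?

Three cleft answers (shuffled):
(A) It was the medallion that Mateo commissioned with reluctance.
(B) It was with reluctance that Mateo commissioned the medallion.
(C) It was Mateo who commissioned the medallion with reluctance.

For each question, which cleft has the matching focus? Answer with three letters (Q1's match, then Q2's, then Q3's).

Q1 asks about the direct object; cleft (A) focuses "the medallion", which is the direct object — so Q1 → A.
Q2 asks about the subject (agent); cleft (C) focuses "Mateo", which is the subject (agent) — so Q2 → C.
Q3 asks about the manner; cleft (B) focuses "with reluctance", which is the manner — so Q3 → B.
Mapping: Q1→A, Q2→C, Q3→B.

ACB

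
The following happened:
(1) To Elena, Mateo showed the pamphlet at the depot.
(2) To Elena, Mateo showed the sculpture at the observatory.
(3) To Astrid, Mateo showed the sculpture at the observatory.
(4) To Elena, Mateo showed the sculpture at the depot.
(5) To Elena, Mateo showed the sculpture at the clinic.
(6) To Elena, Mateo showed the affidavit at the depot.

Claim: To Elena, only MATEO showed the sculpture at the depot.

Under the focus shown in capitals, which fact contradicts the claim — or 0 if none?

0

Focus (in capitals) is "Mateo" — the agent. "Only" excludes alternative agents while holding fixed same thing, recipient, setting (the sculpture / Elena / at the depot).
No fact matches same thing, recipient, setting (the sculpture / Elena / at the depot) with a different agent — every other fact differs on at least one backgrounded slot. So no fact refutes it.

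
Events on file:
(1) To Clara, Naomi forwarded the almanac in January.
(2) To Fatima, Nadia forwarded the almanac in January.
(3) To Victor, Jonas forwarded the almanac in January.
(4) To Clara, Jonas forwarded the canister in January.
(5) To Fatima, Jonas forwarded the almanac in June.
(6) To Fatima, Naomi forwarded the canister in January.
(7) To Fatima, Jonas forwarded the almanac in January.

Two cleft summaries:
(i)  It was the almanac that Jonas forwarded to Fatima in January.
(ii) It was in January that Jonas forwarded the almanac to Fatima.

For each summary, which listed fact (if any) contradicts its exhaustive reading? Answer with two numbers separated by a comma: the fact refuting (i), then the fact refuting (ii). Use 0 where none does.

(i): focus "the almanac". No fact shares same agent, recipient, setting (Jonas / Fatima / in January) with a different thing. 0.
(ii): focus "in January". Looking for same agent, thing, recipient (Jonas / the almanac / Fatima) with some other setting — fact (5) has in June there. Refuted.

0, 5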